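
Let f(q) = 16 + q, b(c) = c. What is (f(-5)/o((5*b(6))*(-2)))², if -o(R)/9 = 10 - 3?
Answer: 121/3969 ≈ 0.030486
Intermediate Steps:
o(R) = -63 (o(R) = -9*(10 - 3) = -9*7 = -63)
(f(-5)/o((5*b(6))*(-2)))² = ((16 - 5)/(-63))² = (11*(-1/63))² = (-11/63)² = 121/3969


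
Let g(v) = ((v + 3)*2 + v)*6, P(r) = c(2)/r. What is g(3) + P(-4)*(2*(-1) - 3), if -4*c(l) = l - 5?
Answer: 1455/16 ≈ 90.938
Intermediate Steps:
c(l) = 5/4 - l/4 (c(l) = -(l - 5)/4 = -(-5 + l)/4 = 5/4 - l/4)
P(r) = 3/(4*r) (P(r) = (5/4 - 1/4*2)/r = (5/4 - 1/2)/r = 3/(4*r))
g(v) = 36 + 18*v (g(v) = ((3 + v)*2 + v)*6 = ((6 + 2*v) + v)*6 = (6 + 3*v)*6 = 36 + 18*v)
g(3) + P(-4)*(2*(-1) - 3) = (36 + 18*3) + ((3/4)/(-4))*(2*(-1) - 3) = (36 + 54) + ((3/4)*(-1/4))*(-2 - 3) = 90 - 3/16*(-5) = 90 + 15/16 = 1455/16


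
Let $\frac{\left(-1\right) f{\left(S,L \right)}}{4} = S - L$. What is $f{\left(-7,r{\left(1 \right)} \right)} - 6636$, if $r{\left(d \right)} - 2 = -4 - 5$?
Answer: $-6636$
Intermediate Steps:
$r{\left(d \right)} = -7$ ($r{\left(d \right)} = 2 - 9 = -7$)
$f{\left(S,L \right)} = - 4 S + 4 L$ ($f{\left(S,L \right)} = - 4 \left(S - L\right) = - 4 S + 4 L$)
$f{\left(-7,r{\left(1 \right)} \right)} - 6636 = \left(\left(-4\right) \left(-7\right) + 4 \left(-7\right)\right) - 6636 = \left(28 - 28\right) - 6636 = 0 - 6636 = -6636$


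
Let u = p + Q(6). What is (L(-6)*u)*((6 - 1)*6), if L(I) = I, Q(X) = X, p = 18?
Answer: -4320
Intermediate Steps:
u = 24 (u = 18 + 6 = 24)
(L(-6)*u)*((6 - 1)*6) = (-6*24)*((6 - 1)*6) = -720*6 = -144*30 = -4320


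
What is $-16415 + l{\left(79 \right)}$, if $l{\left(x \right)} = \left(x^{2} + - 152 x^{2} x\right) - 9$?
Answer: $-74952111$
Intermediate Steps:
$l{\left(x \right)} = -9 + x^{2} - 152 x^{3}$ ($l{\left(x \right)} = \left(x^{2} - 152 x^{3}\right) - 9 = -9 + x^{2} - 152 x^{3}$)
$-16415 + l{\left(79 \right)} = -16415 - \left(9 - 6241 + 74941928\right) = -16415 - 74935696 = -74952111$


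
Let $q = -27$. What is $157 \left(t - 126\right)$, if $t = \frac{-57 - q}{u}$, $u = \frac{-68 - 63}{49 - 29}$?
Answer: $- \frac{2497242}{131} \approx -19063.0$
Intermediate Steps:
$u = - \frac{131}{20} \approx -6.55$
$t = \frac{600}{131}$ ($t = \frac{-57 - -27}{- \frac{131}{20}} = \left(-57 + 27\right) \left(- \frac{20}{131}\right) = \left(-30\right) \left(- \frac{20}{131}\right) = \frac{600}{131} \approx 4.5802$)
$157 \left(t - 126\right) = 157 \left(\frac{600}{131} - 126\right) = 157 \left(- \frac{15906}{131}\right) = - \frac{2497242}{131}$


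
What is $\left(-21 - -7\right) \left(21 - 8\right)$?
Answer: $-182$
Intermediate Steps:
$\left(-21 - -7\right) \left(21 - 8\right) = \left(-21 + 7\right) 13 = \left(-14\right) 13 = -182$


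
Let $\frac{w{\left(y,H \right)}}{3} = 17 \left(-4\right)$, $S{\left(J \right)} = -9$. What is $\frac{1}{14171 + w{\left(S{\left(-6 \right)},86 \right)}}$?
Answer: $\frac{1}{13967} \approx 7.1597 \cdot 10^{-5}$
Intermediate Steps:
$w{\left(y,H \right)} = -204$ ($w{\left(y,H \right)} = 3 \cdot 17 \left(-4\right) = 3 \left(-68\right) = -204$)
$\frac{1}{14171 + w{\left(S{\left(-6 \right)},86 \right)}} = \frac{1}{14171 - 204} = \frac{1}{13967}$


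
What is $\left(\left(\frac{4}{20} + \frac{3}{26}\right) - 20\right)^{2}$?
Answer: $\frac{6548481}{16900} \approx 387.48$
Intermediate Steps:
$\left(\left(\frac{4}{20} + \frac{3}{26}\right) - 20\right)^{2} = \left(\left(4 \cdot \frac{1}{20} + 3 \cdot \frac{1}{26}\right) - 20\right)^{2} = \left(\left(\frac{1}{5} + \frac{3}{26}\right) - 20\right)^{2} = \left(\frac{41}{130} - 20\right)^{2} = \left(- \frac{2559}{130}\right)^{2} = \frac{6548481}{16900}$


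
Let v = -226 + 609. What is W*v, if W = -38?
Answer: -14554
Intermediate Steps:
v = 383
W*v = -38*383 = -14554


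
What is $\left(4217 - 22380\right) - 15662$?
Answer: $-33825$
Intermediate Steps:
$\left(4217 - 22380\right) - 15662 = -18163 - 15662 = -33825$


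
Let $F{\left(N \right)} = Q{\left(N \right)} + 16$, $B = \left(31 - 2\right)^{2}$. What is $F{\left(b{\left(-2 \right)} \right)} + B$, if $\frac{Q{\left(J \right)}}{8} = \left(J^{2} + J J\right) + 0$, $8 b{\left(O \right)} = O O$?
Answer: $861$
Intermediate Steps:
$b{\left(O \right)} = \frac{O^{2}}{8}$ ($b{\left(O \right)} = \frac{O O}{8} = \frac{O^{2}}{8}$)
$B = 841$ ($B = 29^{2} = 841$)
$Q{\left(J \right)} = 16 J^{2}$ ($Q{\left(J \right)} = 8 \left(\left(J^{2} + J J\right) + 0\right) = 8 \left(\left(J^{2} + J^{2}\right) + 0\right) = 8 \left(2 J^{2} + 0\right) = 8 \cdot 2 J^{2} = 16 J^{2}$)
$F{\left(N \right)} = 16 + 16 N^{2}$ ($F{\left(N \right)} = 16 N^{2} + 16 = 16 + 16 N^{2}$)
$F{\left(b{\left(-2 \right)} \right)} + B = \left(16 + 16 \left(\frac{\left(-2\right)^{2}}{8}\right)^{2}\right) + 841 = \left(16 + 16 \left(\frac{1}{8} \cdot 4\right)^{2}\right) + 841 = \left(16 + \frac{16}{4}\right) + 841 = \left(16 + 16 \cdot \frac{1}{4}\right) + 841 = \left(16 + 4\right) + 841 = 20 + 841 = 861$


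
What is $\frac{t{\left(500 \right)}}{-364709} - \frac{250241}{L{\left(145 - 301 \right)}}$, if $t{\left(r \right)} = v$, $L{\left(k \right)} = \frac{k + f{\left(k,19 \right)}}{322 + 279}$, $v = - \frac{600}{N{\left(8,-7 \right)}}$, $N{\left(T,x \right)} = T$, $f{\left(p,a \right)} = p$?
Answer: $\frac{54850352089669}{113789208} \approx 4.8203 \cdot 10^{5}$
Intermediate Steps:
$v = -75$ ($v = - \frac{600}{8} = \left(-600\right) \frac{1}{8} = -75$)
$L{\left(k \right)} = \frac{2 k}{601}$ ($L{\left(k \right)} = \frac{k + k}{322 + 279} = \frac{2 k}{601}$)
$t{\left(r \right)} = -75$
$\frac{t{\left(500 \right)}}{-364709} - \frac{250241}{L{\left(145 - 301 \right)}} = - \frac{75}{-364709} - \frac{250241}{\frac{2}{601} \left(145 - 301\right)} = \left(-75\right) \left(- \frac{1}{364709}\right) - \frac{250241}{\frac{2}{601} \left(145 - 301\right)} = \frac{75}{364709} - \frac{250241}{\frac{2}{601} \left(-156\right)} = \frac{75}{364709} - \frac{250241}{- \frac{312}{601}} = \frac{75}{364709} - - \frac{150394841}{312} = \frac{75}{364709} + \frac{150394841}{312} = \frac{54850352089669}{113789208}$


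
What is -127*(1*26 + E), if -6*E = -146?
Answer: -19177/3 ≈ -6392.3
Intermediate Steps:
E = 73/3 (E = -1/6*(-146) = 73/3 ≈ 24.333)
-127*(1*26 + E) = -127*(1*26 + 73/3) = -127*(26 + 73/3) = -127*151/3 = -19177/3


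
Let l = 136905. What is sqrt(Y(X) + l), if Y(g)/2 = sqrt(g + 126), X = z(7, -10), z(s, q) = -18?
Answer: sqrt(136905 + 12*sqrt(3)) ≈ 370.03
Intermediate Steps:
X = -18
Y(g) = 2*sqrt(126 + g) (Y(g) = 2*sqrt(g + 126) = 2*sqrt(126 + g))
sqrt(Y(X) + l) = sqrt(2*sqrt(126 - 18) + 136905) = sqrt(2*sqrt(108) + 136905) = sqrt(2*(6*sqrt(3)) + 136905) = sqrt(12*sqrt(3) + 136905) = sqrt(136905 + 12*sqrt(3))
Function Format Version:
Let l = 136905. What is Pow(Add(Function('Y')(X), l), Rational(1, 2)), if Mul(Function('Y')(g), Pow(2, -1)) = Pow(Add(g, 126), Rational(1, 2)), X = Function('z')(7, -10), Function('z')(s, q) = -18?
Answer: Pow(Add(136905, Mul(12, Pow(3, Rational(1, 2)))), Rational(1, 2)) ≈ 370.03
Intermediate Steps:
X = -18
Function('Y')(g) = Mul(2, Pow(Add(126, g), Rational(1, 2))) (Function('Y')(g) = Mul(2, Pow(Add(g, 126), Rational(1, 2))) = Mul(2, Pow(Add(126, g), Rational(1, 2))))
Pow(Add(Function('Y')(X), l), Rational(1, 2)) = Pow(Add(Mul(2, Pow(Add(126, -18), Rational(1, 2))), 136905), Rational(1, 2)) = Pow(Add(Mul(2, Pow(108, Rational(1, 2))), 136905), Rational(1, 2)) = Pow(Add(Mul(2, Mul(6, Pow(3, Rational(1, 2)))), 136905), Rational(1, 2)) = Pow(Add(Mul(12, Pow(3, Rational(1, 2))), 136905), Rational(1, 2)) = Pow(Add(136905, Mul(12, Pow(3, Rational(1, 2)))), Rational(1, 2))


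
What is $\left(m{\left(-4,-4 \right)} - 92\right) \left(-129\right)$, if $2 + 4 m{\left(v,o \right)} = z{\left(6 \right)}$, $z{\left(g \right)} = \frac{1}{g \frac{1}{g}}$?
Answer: $\frac{47601}{4} \approx 11900.0$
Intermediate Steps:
$z{\left(g \right)} = 1$ ($z{\left(g \right)} = 1^{-1} = 1$)
$m{\left(v,o \right)} = - \frac{1}{4}$ ($m{\left(v,o \right)} = - \frac{1}{2} + \frac{1}{4} \cdot 1 = - \frac{1}{2} + \frac{1}{4} = - \frac{1}{4}$)
$\left(m{\left(-4,-4 \right)} - 92\right) \left(-129\right) = \left(- \frac{1}{4} - 92\right) \left(-129\right) = \left(- \frac{369}{4}\right) \left(-129\right) = \frac{47601}{4}$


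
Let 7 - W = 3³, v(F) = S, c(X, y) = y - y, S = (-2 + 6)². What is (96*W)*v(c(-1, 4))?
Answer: -30720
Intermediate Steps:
S = 16 (S = 4² = 16)
c(X, y) = 0
v(F) = 16
W = -20 (W = 7 - 1*3³ = 7 - 1*27 = 7 - 27 = -20)
(96*W)*v(c(-1, 4)) = (96*(-20))*16 = -1920*16 = -30720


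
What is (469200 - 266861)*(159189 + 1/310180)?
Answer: 9990942177965119/310180 ≈ 3.2210e+10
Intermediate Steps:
(469200 - 266861)*(159189 + 1/310180) = 202339*(159189 + 1/310180) = 202339*(49377244021/310180) = 9990942177965119/310180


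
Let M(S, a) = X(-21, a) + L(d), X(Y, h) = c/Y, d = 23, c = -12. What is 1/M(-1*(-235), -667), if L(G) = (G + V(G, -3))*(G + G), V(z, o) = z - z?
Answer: 7/7410 ≈ 0.00094467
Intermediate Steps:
V(z, o) = 0
X(Y, h) = -12/Y
L(G) = 2*G**2 (L(G) = (G + 0)*(G + G) = G*(2*G) = 2*G**2)
M(S, a) = 7410/7 (M(S, a) = -12/(-21) + 2*23**2 = -12*(-1/21) + 2*529 = 4/7 + 1058 = 7410/7)
1/M(-1*(-235), -667) = 1/(7410/7) = 7/7410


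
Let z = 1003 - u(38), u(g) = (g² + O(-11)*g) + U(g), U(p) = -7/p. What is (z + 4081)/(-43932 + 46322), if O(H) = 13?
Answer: 23911/18164 ≈ 1.3164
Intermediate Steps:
u(g) = g² - 7/g + 13*g (u(g) = (g² + 13*g) - 7/g = g² - 7/g + 13*g)
z = -35523/38 (z = 1003 - (-7 + 38²*(13 + 38))/38 = 1003 - (-7 + 1444*51)/38 = 1003 - (-7 + 73644)/38 = 1003 - 73637/38 = -35523/38 ≈ -934.82)
(z + 4081)/(-43932 + 46322) = (-35523/38 + 4081)/(-43932 + 46322) = (119555/38)/2390 = (119555/38)*(1/2390) = 23911/18164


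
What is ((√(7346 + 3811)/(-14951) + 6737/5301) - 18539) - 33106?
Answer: -273763408/5301 - √11157/14951 ≈ -51644.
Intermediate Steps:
((√(7346 + 3811)/(-14951) + 6737/5301) - 18539) - 33106 = ((√11157*(-1/14951) + 6737*(1/5301)) - 18539) - 33106 = ((-√11157/14951 + 6737/5301) - 18539) - 33106 = ((6737/5301 - √11157/14951) - 18539) - 33106 = (-98268502/5301 - √11157/14951) - 33106 = -273763408/5301 - √11157/14951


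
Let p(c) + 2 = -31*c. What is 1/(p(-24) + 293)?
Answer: 1/1035 ≈ 0.00096618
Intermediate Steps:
p(c) = -2 - 31*c
1/(p(-24) + 293) = 1/((-2 - 31*(-24)) + 293) = 1/((-2 + 744) + 293) = 1/(742 + 293) = 1/1035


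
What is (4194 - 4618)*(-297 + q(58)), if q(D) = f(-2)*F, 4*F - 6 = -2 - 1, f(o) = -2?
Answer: 126564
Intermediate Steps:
F = ¾ (F = 3/2 + (-2 - 1)/4 = 3/2 + (¼)*(-3) = 3/2 - ¾ = ¾ ≈ 0.75000)
q(D) = -3/2 (q(D) = -2*¾ = -3/2)
(4194 - 4618)*(-297 + q(58)) = (4194 - 4618)*(-297 - 3/2) = -424*(-597/2) = 126564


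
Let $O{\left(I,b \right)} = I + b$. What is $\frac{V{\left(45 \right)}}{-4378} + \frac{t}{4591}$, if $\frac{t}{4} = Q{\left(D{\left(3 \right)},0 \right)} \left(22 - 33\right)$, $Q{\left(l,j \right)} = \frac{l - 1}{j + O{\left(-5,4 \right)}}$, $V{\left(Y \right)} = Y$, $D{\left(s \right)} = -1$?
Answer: $- \frac{591859}{20099398} \approx -0.029447$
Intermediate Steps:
$Q{\left(l,j \right)} = \frac{-1 + l}{-1 + j}$ ($Q{\left(l,j \right)} = \frac{l - 1}{j + \left(-5 + 4\right)} = \frac{-1 + l}{j - 1} = \frac{-1 + l}{-1 + j}$)
$t = -88$ ($t = 4 \frac{-1 - 1}{-1 + 0} \left(22 - 33\right) = 4 \frac{1}{-1} \left(-2\right) \left(-11\right) = 4 \left(-1\right) \left(-2\right) \left(-11\right) = 4 \cdot 2 \left(-11\right) = 4 \left(-22\right) = -88$)
$\frac{V{\left(45 \right)}}{-4378} + \frac{t}{4591} = \frac{45}{-4378} - \frac{88}{4591} = 45 \left(- \frac{1}{4378}\right) - \frac{88}{4591} = - \frac{45}{4378} - \frac{88}{4591} = - \frac{591859}{20099398}$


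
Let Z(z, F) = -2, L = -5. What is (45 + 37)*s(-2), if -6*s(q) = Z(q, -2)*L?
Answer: -410/3 ≈ -136.67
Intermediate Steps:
s(q) = -5/3 (s(q) = -(-1)*(-5)/3 = -⅙*10 = -5/3)
(45 + 37)*s(-2) = (45 + 37)*(-5/3) = 82*(-5/3) = -410/3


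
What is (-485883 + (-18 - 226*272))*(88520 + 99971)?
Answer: -103174884143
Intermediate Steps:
(-485883 + (-18 - 226*272))*(88520 + 99971) = (-485883 + (-18 - 61472))*188491 = (-485883 - 61490)*188491 = -547373*188491 = -103174884143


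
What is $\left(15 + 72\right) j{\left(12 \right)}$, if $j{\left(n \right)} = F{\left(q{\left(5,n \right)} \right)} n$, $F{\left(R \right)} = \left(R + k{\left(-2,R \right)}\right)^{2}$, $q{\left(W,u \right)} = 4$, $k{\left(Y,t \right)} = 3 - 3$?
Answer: $16704$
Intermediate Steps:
$k{\left(Y,t \right)} = 0$ ($k{\left(Y,t \right)} = 3 - 3 = 0$)
$F{\left(R \right)} = R^{2}$ ($F{\left(R \right)} = \left(R + 0\right)^{2} = R^{2}$)
$j{\left(n \right)} = 16 n$ ($j{\left(n \right)} = 4^{2} n = 16 n$)
$\left(15 + 72\right) j{\left(12 \right)} = \left(15 + 72\right) 16 \cdot 12 = 87 \cdot 192 = 16704$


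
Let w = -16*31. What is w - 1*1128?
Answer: -1624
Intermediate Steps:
w = -496
w - 1*1128 = -496 - 1*1128 = -496 - 1128 = -1624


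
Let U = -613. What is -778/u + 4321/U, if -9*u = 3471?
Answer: -3568655/709241 ≈ -5.0317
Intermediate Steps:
u = -1157/3 (u = -⅑*3471 = -1157/3 ≈ -385.67)
-778/u + 4321/U = -778/(-1157/3) + 4321/(-613) = -778*(-3/1157) + 4321*(-1/613) = 2334/1157 - 4321/613 = -3568655/709241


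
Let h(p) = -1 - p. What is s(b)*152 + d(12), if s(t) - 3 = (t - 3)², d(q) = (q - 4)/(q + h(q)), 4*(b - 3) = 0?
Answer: 448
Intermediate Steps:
b = 3 (b = 3 + (¼)*0 = 3 + 0 = 3)
d(q) = 4 - q (d(q) = (q - 4)/(q + (-1 - q)) = (-4 + q)/(-1) = (-4 + q)*(-1) = 4 - q)
s(t) = 3 + (-3 + t)² (s(t) = 3 + (t - 3)² = 3 + (-3 + t)²)
s(b)*152 + d(12) = (3 + (-3 + 3)²)*152 + (4 - 1*12) = (3 + 0²)*152 + (4 - 12) = (3 + 0)*152 - 8 = 3*152 - 8 = 456 - 8 = 448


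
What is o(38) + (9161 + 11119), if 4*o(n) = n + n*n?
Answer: 41301/2 ≈ 20651.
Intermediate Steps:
o(n) = n/4 + n**2/4 (o(n) = (n + n*n)/4 = (n + n**2)/4 = n/4 + n**2/4)
o(38) + (9161 + 11119) = (1/4)*38*(1 + 38) + (9161 + 11119) = (1/4)*38*39 + 20280 = 741/2 + 20280 = 41301/2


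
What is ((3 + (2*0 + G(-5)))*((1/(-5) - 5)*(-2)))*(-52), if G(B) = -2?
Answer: -2704/5 ≈ -540.80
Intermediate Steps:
((3 + (2*0 + G(-5)))*((1/(-5) - 5)*(-2)))*(-52) = ((3 + (2*0 - 2))*((1/(-5) - 5)*(-2)))*(-52) = ((3 + (0 - 2))*((-1/5 - 5)*(-2)))*(-52) = ((3 - 2)*(-26/5*(-2)))*(-52) = (1*(52/5))*(-52) = (52/5)*(-52) = -2704/5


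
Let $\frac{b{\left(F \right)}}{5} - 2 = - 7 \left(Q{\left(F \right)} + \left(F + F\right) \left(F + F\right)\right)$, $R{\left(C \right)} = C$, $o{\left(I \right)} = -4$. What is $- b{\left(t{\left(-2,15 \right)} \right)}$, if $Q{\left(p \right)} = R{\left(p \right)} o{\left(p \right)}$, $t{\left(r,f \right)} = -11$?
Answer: $18470$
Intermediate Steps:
$Q{\left(p \right)} = - 4 p$ ($Q{\left(p \right)} = p \left(-4\right) = - 4 p$)
$b{\left(F \right)} = 10 - 140 F^{2} + 140 F$ ($b{\left(F \right)} = 10 + 5 \left(- 7 \left(- 4 F + \left(F + F\right) \left(F + F\right)\right)\right) = 10 + 5 \left(- 7 \left(- 4 F + 2 F 2 F\right)\right) = 10 + 5 \left(- 7 \left(- 4 F + 4 F^{2}\right)\right) = 10 + 5 \left(- 28 F^{2} + 28 F\right) = 10 - \left(- 140 F + 140 F^{2}\right) = 10 - 140 F^{2} + 140 F$)
$- b{\left(t{\left(-2,15 \right)} \right)} = - (10 - 140 \left(-11\right)^{2} + 140 \left(-11\right)) = - (10 - 16940 - 1540) = \left(-1\right) \left(-18470\right) = 18470$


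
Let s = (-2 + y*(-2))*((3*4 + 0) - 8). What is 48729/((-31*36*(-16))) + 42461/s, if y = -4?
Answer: 10546571/5952 ≈ 1771.9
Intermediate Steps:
s = 24 (s = (-2 - 4*(-2))*((3*4 + 0) - 8) = (-2 + 8)*((12 + 0) - 8) = 6*(12 - 8) = 6*4 = 24)
48729/((-31*36*(-16))) + 42461/s = 48729/((-31*36*(-16))) + 42461/24 = 48729/((-1116*(-16))) + 42461*(1/24) = 48729/17856 + 42461/24 = 48729*(1/17856) + 42461/24 = 16243/5952 + 42461/24 = 10546571/5952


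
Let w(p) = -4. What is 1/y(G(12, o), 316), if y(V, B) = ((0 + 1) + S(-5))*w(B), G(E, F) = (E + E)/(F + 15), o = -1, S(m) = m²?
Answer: -1/104 ≈ -0.0096154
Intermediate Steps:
G(E, F) = 2*E/(15 + F) (G(E, F) = (2*E)/(15 + F) = 2*E/(15 + F))
y(V, B) = -104 (y(V, B) = ((0 + 1) + (-5)²)*(-4) = (1 + 25)*(-4) = 26*(-4) = -104)
1/y(G(12, o), 316) = 1/(-104) = -1/104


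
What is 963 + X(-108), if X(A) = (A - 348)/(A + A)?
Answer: 8686/9 ≈ 965.11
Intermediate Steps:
X(A) = (-348 + A)/(2*A) (X(A) = (-348 + A)/((2*A)) = (-348 + A)*(1/(2*A)) = (-348 + A)/(2*A))
963 + X(-108) = 963 + (1/2)*(-348 - 108)/(-108) = 963 + (1/2)*(-1/108)*(-456) = 963 + 19/9 = 8686/9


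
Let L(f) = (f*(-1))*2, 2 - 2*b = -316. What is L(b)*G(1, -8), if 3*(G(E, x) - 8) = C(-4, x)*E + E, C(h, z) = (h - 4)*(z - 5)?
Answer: -13674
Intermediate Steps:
C(h, z) = (-5 + z)*(-4 + h) (C(h, z) = (-4 + h)*(-5 + z) = (-5 + z)*(-4 + h))
G(E, x) = 8 + E/3 + E*(40 - 8*x)/3 (G(E, x) = 8 + ((20 - 5*(-4) - 4*x - 4*x)*E + E)/3 = 8 + ((20 + 20 - 4*x - 4*x)*E + E)/3 = 8 + ((40 - 8*x)*E + E)/3 = 8 + (E*(40 - 8*x) + E)/3 = 8 + (E + E*(40 - 8*x))/3 = 8 + (E/3 + E*(40 - 8*x)/3) = 8 + E/3 + E*(40 - 8*x)/3)
b = 159 (b = 1 - ½*(-316) = 1 + 158 = 159)
L(f) = -2*f (L(f) = -f*2 = -2*f)
L(b)*G(1, -8) = (-2*159)*(8 + (⅓)*1 - 8/3*1*(-5 - 8)) = -318*(8 + ⅓ - 8/3*1*(-13)) = -318*(8 + ⅓ + 104/3) = -318*43 = -13674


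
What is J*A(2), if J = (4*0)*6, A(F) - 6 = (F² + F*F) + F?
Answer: 0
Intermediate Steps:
A(F) = 6 + F + 2*F² (A(F) = 6 + ((F² + F*F) + F) = 6 + ((F² + F²) + F) = 6 + (2*F² + F) = 6 + (F + 2*F²) = 6 + F + 2*F²)
J = 0 (J = 0*6 = 0)
J*A(2) = 0*(6 + 2 + 2*2²) = 0*(6 + 2 + 2*4) = 0*(6 + 2 + 8) = 0*16 = 0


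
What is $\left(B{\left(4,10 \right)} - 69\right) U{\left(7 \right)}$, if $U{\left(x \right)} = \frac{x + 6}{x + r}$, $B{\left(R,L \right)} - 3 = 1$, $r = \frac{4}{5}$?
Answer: $- \frac{325}{3} \approx -108.33$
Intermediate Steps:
$r = \frac{4}{5}$ ($r = 4 \cdot \frac{1}{5} = \frac{4}{5} \approx 0.8$)
$B{\left(R,L \right)} = 4$ ($B{\left(R,L \right)} = 3 + 1 = 4$)
$U{\left(x \right)} = \frac{6 + x}{\frac{4}{5} + x}$ ($U{\left(x \right)} = \frac{x + 6}{x + \frac{4}{5}} = \frac{6 + x}{\frac{4}{5} + x}$)
$\left(B{\left(4,10 \right)} - 69\right) U{\left(7 \right)} = \left(4 - 69\right) \frac{5 \left(6 + 7\right)}{4 + 5 \cdot 7} = \left(4 - 69\right) 5 \frac{1}{4 + 35} \cdot 13 = - 65 \cdot 5 \cdot \frac{1}{39} \cdot 13 = \left(-65\right) \frac{5}{3} = - \frac{325}{3}$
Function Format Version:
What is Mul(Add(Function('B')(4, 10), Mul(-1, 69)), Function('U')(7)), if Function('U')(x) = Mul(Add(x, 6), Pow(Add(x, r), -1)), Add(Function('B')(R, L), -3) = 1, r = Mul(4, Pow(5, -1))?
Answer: Rational(-325, 3) ≈ -108.33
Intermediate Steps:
r = Rational(4, 5) (r = Mul(4, Rational(1, 5)) = Rational(4, 5) ≈ 0.80000)
Function('B')(R, L) = 4 (Function('B')(R, L) = Add(3, 1) = 4)
Function('U')(x) = Mul(Pow(Add(Rational(4, 5), x), -1), Add(6, x)) (Function('U')(x) = Mul(Add(x, 6), Pow(Add(x, Rational(4, 5)), -1)) = Mul(Add(6, x), Pow(Add(Rational(4, 5), x), -1)) = Mul(Pow(Add(Rational(4, 5), x), -1), Add(6, x)))
Mul(Add(Function('B')(4, 10), Mul(-1, 69)), Function('U')(7)) = Mul(Add(4, Mul(-1, 69)), Mul(5, Pow(Add(4, Mul(5, 7)), -1), Add(6, 7))) = Mul(Add(4, -69), Mul(5, Pow(Add(4, 35), -1), 13)) = Mul(-65, Mul(5, Pow(39, -1), 13)) = Mul(-65, Mul(5, Rational(1, 39), 13)) = Mul(-65, Rational(5, 3)) = Rational(-325, 3)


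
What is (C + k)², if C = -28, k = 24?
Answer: 16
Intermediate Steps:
(C + k)² = (-28 + 24)² = (-4)² = 16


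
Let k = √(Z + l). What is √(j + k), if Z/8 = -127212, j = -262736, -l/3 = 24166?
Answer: √(-262736 + I*√1090194) ≈ 1.018 + 512.58*I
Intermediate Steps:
l = -72498 (l = -3*24166 = -72498)
Z = -1017696 (Z = 8*(-127212) = -1017696)
k = I*√1090194 (k = √(-1017696 - 72498) = √(-1090194) = I*√1090194 ≈ 1044.1*I)
√(j + k) = √(-262736 + I*√1090194)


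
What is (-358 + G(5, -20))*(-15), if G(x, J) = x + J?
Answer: 5595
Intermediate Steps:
G(x, J) = J + x
(-358 + G(5, -20))*(-15) = (-358 + (-20 + 5))*(-15) = (-358 - 15)*(-15) = -373*(-15) = 5595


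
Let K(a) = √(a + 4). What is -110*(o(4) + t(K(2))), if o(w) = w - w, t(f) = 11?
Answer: -1210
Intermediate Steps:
K(a) = √(4 + a)
o(w) = 0
-110*(o(4) + t(K(2))) = -110*(0 + 11) = -110*11 = -1210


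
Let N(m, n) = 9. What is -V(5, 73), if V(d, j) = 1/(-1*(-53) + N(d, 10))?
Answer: -1/62 ≈ -0.016129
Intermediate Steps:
V(d, j) = 1/62 (V(d, j) = 1/(-1*(-53) + 9) = 1/(53 + 9) = 1/62)
-V(5, 73) = -1*1/62 = -1/62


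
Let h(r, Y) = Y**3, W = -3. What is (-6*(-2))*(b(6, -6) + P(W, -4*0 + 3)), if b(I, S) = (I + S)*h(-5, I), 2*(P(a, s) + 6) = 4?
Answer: -48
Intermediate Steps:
P(a, s) = -4 (P(a, s) = -6 + (1/2)*4 = -6 + 2 = -4)
b(I, S) = I**3*(I + S) (b(I, S) = (I + S)*I**3 = I**3*(I + S))
(-6*(-2))*(b(6, -6) + P(W, -4*0 + 3)) = (-6*(-2))*(6**3*(6 - 6) - 4) = 12*(216*0 - 4) = 12*(0 - 4) = 12*(-4) = -48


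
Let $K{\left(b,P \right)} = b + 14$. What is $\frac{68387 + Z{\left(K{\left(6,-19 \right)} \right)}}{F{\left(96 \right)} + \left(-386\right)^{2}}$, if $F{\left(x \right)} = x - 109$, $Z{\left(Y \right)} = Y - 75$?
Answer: $\frac{68332}{148983} \approx 0.45866$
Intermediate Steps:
$K{\left(b,P \right)} = 14 + b$
$Z{\left(Y \right)} = -75 + Y$
$F{\left(x \right)} = -109 + x$ ($F{\left(x \right)} = x - 109 = -109 + x$)
$\frac{68387 + Z{\left(K{\left(6,-19 \right)} \right)}}{F{\left(96 \right)} + \left(-386\right)^{2}} = \frac{68387 + \left(-75 + \left(14 + 6\right)\right)}{\left(-109 + 96\right) + \left(-386\right)^{2}} = \frac{68387 + \left(-75 + 20\right)}{-13 + 148996} = \frac{68387 - 55}{148983} = 68332 \cdot \frac{1}{148983} = \frac{68332}{148983}$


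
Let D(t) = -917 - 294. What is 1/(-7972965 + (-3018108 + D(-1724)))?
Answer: -1/10992284 ≈ -9.0973e-8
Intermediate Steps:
D(t) = -1211
1/(-7972965 + (-3018108 + D(-1724))) = 1/(-7972965 + (-3018108 - 1211)) = 1/(-7972965 - 3019319) = 1/(-10992284) = -1/10992284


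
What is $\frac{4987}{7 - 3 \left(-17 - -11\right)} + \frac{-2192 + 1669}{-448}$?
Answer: $\frac{2247251}{11200} \approx 200.65$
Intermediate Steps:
$\frac{4987}{7 - 3 \left(-17 - -11\right)} + \frac{-2192 + 1669}{-448} = \frac{4987}{7 - 3 \left(-17 + 11\right)} - - \frac{523}{448} = \frac{4987}{7 - -18} + \frac{523}{448} = \frac{4987}{7 + 18} + \frac{523}{448} = \frac{4987}{25} + \frac{523}{448} = \frac{2247251}{11200}$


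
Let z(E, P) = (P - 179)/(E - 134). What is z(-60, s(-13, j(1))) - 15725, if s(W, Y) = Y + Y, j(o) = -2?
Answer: -3050467/194 ≈ -15724.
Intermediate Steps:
s(W, Y) = 2*Y
z(E, P) = (-179 + P)/(-134 + E)
z(-60, s(-13, j(1))) - 15725 = (-179 + 2*(-2))/(-134 - 60) - 15725 = (-179 - 4)/(-194) - 15725 = -1/194*(-183) - 15725 = 183/194 - 15725 = -3050467/194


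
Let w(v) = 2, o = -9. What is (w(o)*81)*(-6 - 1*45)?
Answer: -8262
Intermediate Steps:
(w(o)*81)*(-6 - 1*45) = (2*81)*(-6 - 1*45) = 162*(-6 - 45) = 162*(-51) = -8262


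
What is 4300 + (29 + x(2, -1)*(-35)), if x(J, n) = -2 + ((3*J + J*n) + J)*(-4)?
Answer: 5239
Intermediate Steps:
x(J, n) = -2 - 16*J - 4*J*n (x(J, n) = -2 + (4*J + J*n)*(-4) = -2 + (-16*J - 4*J*n) = -2 - 16*J - 4*J*n)
4300 + (29 + x(2, -1)*(-35)) = 4300 + (29 + (-2 - 16*2 - 4*2*(-1))*(-35)) = 4300 + (29 + (-2 - 32 + 8)*(-35)) = 4300 + (29 - 26*(-35)) = 4300 + (29 + 910) = 4300 + 939 = 5239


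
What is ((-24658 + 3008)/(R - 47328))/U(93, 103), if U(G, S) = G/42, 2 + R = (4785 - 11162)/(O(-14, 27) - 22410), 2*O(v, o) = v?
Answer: 6794592700/32890697223 ≈ 0.20658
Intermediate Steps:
O(v, o) = v/2
R = -38457/22417 (R = -2 + (4785 - 11162)/((1/2)*(-14) - 22410) = -2 - 6377/(-7 - 22410) = -2 - 6377/(-22417) = -2 - 6377*(-1/22417) = -2 + 6377/22417 = -38457/22417 ≈ -1.7155)
U(G, S) = G/42 (U(G, S) = G*(1/42) = G/42)
((-24658 + 3008)/(R - 47328))/U(93, 103) = ((-24658 + 3008)/(-38457/22417 - 47328))/(((1/42)*93)) = (-21650/(-1060990233/22417))/(31/14) = -21650*(-22417/1060990233)*(14/31) = (485328050/1060990233)*(14/31) = 6794592700/32890697223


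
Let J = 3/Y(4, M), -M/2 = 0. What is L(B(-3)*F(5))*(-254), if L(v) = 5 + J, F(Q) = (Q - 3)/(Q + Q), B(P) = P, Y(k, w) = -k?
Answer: -2159/2 ≈ -1079.5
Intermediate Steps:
M = 0 (M = -2*0 = 0)
F(Q) = (-3 + Q)/(2*Q) (F(Q) = (-3 + Q)/((2*Q)) = (-3 + Q)*(1/(2*Q)) = (-3 + Q)/(2*Q))
J = -¾ (J = 3/((-1*4)) = 3/(-4) = 3*(-¼) = -¾ ≈ -0.75000)
L(v) = 17/4 (L(v) = 5 - ¾ = 17/4)
L(B(-3)*F(5))*(-254) = (17/4)*(-254) = -2159/2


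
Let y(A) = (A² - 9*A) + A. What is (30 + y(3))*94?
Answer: 1410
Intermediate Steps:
y(A) = A² - 8*A
(30 + y(3))*94 = (30 + 3*(-8 + 3))*94 = (30 + 3*(-5))*94 = (30 - 15)*94 = 15*94 = 1410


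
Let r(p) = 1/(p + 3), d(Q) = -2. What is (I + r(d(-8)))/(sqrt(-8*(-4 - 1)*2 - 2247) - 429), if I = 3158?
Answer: -123201/16928 - 3159*I*sqrt(2167)/186208 ≈ -7.2779 - 0.78973*I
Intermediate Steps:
r(p) = 1/(3 + p)
(I + r(d(-8)))/(sqrt(-8*(-4 - 1)*2 - 2247) - 429) = (3158 + 1/(3 - 2))/(sqrt(-8*(-4 - 1)*2 - 2247) - 429) = (3158 + 1/1)/(sqrt(-(-40)*2 - 2247) - 429) = (3158 + 1)/(sqrt(-8*(-10) - 2247) - 429) = 3159/(sqrt(80 - 2247) - 429) = 3159/(sqrt(-2167) - 429) = 3159/(I*sqrt(2167) - 429) = 3159/(-429 + I*sqrt(2167))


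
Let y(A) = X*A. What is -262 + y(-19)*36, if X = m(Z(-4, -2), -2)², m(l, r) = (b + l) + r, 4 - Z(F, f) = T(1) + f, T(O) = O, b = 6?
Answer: -55666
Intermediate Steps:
Z(F, f) = 3 - f (Z(F, f) = 4 - (1 + f) = 4 + (-1 - f) = 3 - f)
m(l, r) = 6 + l + r (m(l, r) = (6 + l) + r = 6 + l + r)
X = 81 (X = (6 + (3 - 1*(-2)) - 2)² = (6 + (3 + 2) - 2)² = (6 + 5 - 2)² = 9² = 81)
y(A) = 81*A
-262 + y(-19)*36 = -262 + (81*(-19))*36 = -262 - 1539*36 = -262 - 55404 = -55666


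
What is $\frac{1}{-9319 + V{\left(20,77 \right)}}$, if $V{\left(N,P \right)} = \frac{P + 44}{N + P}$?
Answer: $- \frac{97}{903822} \approx -0.00010732$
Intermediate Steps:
$V{\left(N,P \right)} = \frac{44 + P}{N + P}$
$\frac{1}{-9319 + V{\left(20,77 \right)}} = \frac{1}{-9319 + \frac{44 + 77}{20 + 77}} = \frac{1}{-9319 + \frac{1}{97} \cdot 121} = \frac{1}{-9319 + \frac{121}{97}} = \frac{1}{- \frac{903822}{97}} = - \frac{97}{903822}$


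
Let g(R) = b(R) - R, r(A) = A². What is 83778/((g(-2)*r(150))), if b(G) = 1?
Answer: 13963/11250 ≈ 1.2412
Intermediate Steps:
g(R) = 1 - R
83778/((g(-2)*r(150))) = 83778/(((1 - 1*(-2))*150²)) = 83778/(((1 + 2)*22500)) = 83778/((3*22500)) = 83778/67500 = 83778*(1/67500) = 13963/11250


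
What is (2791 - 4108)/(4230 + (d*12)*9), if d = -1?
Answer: -439/1374 ≈ -0.31951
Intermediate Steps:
(2791 - 4108)/(4230 + (d*12)*9) = (2791 - 4108)/(4230 - 1*12*9) = -1317/(4230 - 12*9) = -1317/(4230 - 108) = -1317/4122 = -1317*1/4122 = -439/1374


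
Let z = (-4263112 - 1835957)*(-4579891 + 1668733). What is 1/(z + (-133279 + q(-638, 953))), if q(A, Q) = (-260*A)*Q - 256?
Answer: 1/17755511462007 ≈ 5.6321e-14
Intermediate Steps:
q(A, Q) = -256 - 260*A*Q (q(A, Q) = -260*A*Q - 256 = -256 - 260*A*Q)
z = 17755353511902 (z = -6099069*(-2911158) = 17755353511902)
1/(z + (-133279 + q(-638, 953))) = 1/(17755353511902 + (-133279 + (-256 - 260*(-638)*953))) = 1/(17755353511902 + (-133279 + (-256 + 158083640))) = 1/(17755353511902 + (-133279 + 158083384)) = 1/(17755353511902 + 157950105) = 1/17755511462007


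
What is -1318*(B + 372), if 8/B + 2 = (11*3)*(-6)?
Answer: -12256082/25 ≈ -4.9024e+5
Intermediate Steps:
B = -1/25 (B = 8/(-2 + (11*3)*(-6)) = 8/(-2 + 33*(-6)) = 8/(-2 - 198) = 8/(-200) = 8*(-1/200) = -1/25 ≈ -0.040000)
-1318*(B + 372) = -1318*(-1/25 + 372) = -1318*9299/25 = -12256082/25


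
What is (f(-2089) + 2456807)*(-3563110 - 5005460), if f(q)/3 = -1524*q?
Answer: -102888946517550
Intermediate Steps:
f(q) = -4572*q (f(q) = 3*(-1524*q) = -4572*q)
(f(-2089) + 2456807)*(-3563110 - 5005460) = (-4572*(-2089) + 2456807)*(-3563110 - 5005460) = (9550908 + 2456807)*(-8568570) = 12007715*(-8568570) = -102888946517550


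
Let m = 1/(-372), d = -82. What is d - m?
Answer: -30503/372 ≈ -81.997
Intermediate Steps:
m = -1/372 ≈ -0.0026882
d - m = -82 - 1*(-1/372) = -82 + 1/372 = -30503/372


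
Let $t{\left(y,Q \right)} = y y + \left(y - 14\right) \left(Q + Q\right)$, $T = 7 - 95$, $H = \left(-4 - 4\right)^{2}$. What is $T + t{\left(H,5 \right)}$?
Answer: $4508$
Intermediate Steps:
$H = 64$ ($H = \left(-8\right)^{2} = 64$)
$T = -88$
$t{\left(y,Q \right)} = y^{2} + 2 Q \left(-14 + y\right)$ ($t{\left(y,Q \right)} = y^{2} + \left(-14 + y\right) 2 Q = y^{2} + 2 Q \left(-14 + y\right)$)
$T + t{\left(H,5 \right)} = -88 + \left(64^{2} - 140 + 2 \cdot 5 \cdot 64\right) = -88 + \left(4096 - 140 + 640\right) = -88 + 4596 = 4508$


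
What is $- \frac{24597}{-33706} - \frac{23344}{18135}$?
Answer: $- \frac{340766269}{611258310} \approx -0.55748$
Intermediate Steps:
$- \frac{24597}{-33706} - \frac{23344}{18135} = \left(-24597\right) \left(- \frac{1}{33706}\right) - \frac{23344}{18135} = \frac{24597}{33706} - \frac{23344}{18135} = - \frac{340766269}{611258310}$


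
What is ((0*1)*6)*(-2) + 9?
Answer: 9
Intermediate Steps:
((0*1)*6)*(-2) + 9 = (0*6)*(-2) + 9 = 0*(-2) + 9 = 0 + 9 = 9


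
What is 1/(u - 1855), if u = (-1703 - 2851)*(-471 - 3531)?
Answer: 1/18223253 ≈ 5.4875e-8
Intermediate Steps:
u = 18225108 (u = -4554*(-4002) = 18225108)
1/(u - 1855) = 1/(18225108 - 1855) = 1/18223253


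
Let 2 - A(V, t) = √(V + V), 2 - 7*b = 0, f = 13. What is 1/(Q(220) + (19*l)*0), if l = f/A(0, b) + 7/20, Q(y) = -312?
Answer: -1/312 ≈ -0.0032051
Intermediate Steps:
b = 2/7 (b = 2/7 - ⅐*0 = 2/7 + 0 = 2/7 ≈ 0.28571)
A(V, t) = 2 - √2*√V (A(V, t) = 2 - √(V + V) = 2 - √(2*V) = 2 - √2*√V)
l = 137/20 (l = 13/(2 - √2*√0) + 7/20 = 13/(2 - 1*√2*0) + 7*(1/20) = 13/(2 + 0) + 7/20 = 13/2 + 7/20 = 137/20 ≈ 6.8500)
1/(Q(220) + (19*l)*0) = 1/(-312 + (19*(137/20))*0) = 1/(-312 + (2603/20)*0) = 1/(-312 + 0) = 1/(-312) = -1/312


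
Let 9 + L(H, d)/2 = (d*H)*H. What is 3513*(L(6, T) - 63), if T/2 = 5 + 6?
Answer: 5280039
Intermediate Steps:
T = 22 (T = 2*(5 + 6) = 2*11 = 22)
L(H, d) = -18 + 2*d*H**2 (L(H, d) = -18 + 2*((d*H)*H) = -18 + 2*((H*d)*H) = -18 + 2*(d*H**2) = -18 + 2*d*H**2)
3513*(L(6, T) - 63) = 3513*((-18 + 2*22*6**2) - 63) = 3513*((-18 + 2*22*36) - 63) = 3513*((-18 + 1584) - 63) = 3513*(1566 - 63) = 3513*1503 = 5280039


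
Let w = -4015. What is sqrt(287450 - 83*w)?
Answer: sqrt(620695) ≈ 787.84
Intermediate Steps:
sqrt(287450 - 83*w) = sqrt(287450 - 83*(-4015)) = sqrt(287450 + 333245) = sqrt(620695)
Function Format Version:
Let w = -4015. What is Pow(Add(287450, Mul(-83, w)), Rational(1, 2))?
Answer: Pow(620695, Rational(1, 2)) ≈ 787.84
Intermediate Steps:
Pow(Add(287450, Mul(-83, w)), Rational(1, 2)) = Pow(Add(287450, Mul(-83, -4015)), Rational(1, 2)) = Pow(Add(287450, 333245), Rational(1, 2)) = Pow(620695, Rational(1, 2))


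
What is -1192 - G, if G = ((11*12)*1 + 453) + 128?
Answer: -1905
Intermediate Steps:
G = 713 (G = (132*1 + 453) + 128 = (132 + 453) + 128 = 585 + 128 = 713)
-1192 - G = -1192 - 1*713 = -1192 - 713 = -1905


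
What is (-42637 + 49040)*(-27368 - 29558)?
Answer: -364497178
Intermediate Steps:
(-42637 + 49040)*(-27368 - 29558) = 6403*(-56926) = -364497178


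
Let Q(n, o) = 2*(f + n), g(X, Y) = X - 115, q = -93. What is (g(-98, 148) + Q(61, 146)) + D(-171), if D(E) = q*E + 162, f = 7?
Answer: 15988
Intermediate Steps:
g(X, Y) = -115 + X
D(E) = 162 - 93*E (D(E) = -93*E + 162 = 162 - 93*E)
Q(n, o) = 14 + 2*n (Q(n, o) = 2*(7 + n) = 14 + 2*n)
(g(-98, 148) + Q(61, 146)) + D(-171) = ((-115 - 98) + (14 + 2*61)) + (162 - 93*(-171)) = (-213 + (14 + 122)) + (162 + 15903) = (-213 + 136) + 16065 = -77 + 16065 = 15988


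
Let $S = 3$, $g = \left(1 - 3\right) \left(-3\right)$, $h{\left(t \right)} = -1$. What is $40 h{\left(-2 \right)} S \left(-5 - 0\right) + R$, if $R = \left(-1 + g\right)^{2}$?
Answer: $625$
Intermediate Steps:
$g = 6$ ($g = \left(-2\right) \left(-3\right) = 6$)
$R = 25$ ($R = \left(-1 + 6\right)^{2} = 5^{2} = 25$)
$40 h{\left(-2 \right)} S \left(-5 - 0\right) + R = 40 \left(-1\right) 3 \left(-5 - 0\right) + 25 = 40 \left(- 3 \left(-5 + 0\right)\right) + 25 = 40 \left(\left(-3\right) \left(-5\right)\right) + 25 = 40 \cdot 15 + 25 = 600 + 25 = 625$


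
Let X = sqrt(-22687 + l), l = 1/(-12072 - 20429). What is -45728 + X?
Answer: -45728 + 2*I*sqrt(5991154615047)/32501 ≈ -45728.0 + 150.62*I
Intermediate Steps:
l = -1/32501 (l = 1/(-32501) = -1/32501 ≈ -3.0768e-5)
X = 2*I*sqrt(5991154615047)/32501 (X = sqrt(-22687 - 1/32501) = sqrt(-737350188/32501) = 2*I*sqrt(5991154615047)/32501 ≈ 150.62*I)
-45728 + X = -45728 + 2*I*sqrt(5991154615047)/32501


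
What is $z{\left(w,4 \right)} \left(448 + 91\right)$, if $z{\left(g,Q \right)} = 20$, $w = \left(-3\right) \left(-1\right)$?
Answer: $10780$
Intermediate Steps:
$w = 3$
$z{\left(w,4 \right)} \left(448 + 91\right) = 20 \left(448 + 91\right) = 20 \cdot 539 = 10780$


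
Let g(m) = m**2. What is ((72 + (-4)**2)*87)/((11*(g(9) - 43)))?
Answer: 348/19 ≈ 18.316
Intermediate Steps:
((72 + (-4)**2)*87)/((11*(g(9) - 43))) = ((72 + (-4)**2)*87)/((11*(9**2 - 43))) = ((72 + 16)*87)/((11*(81 - 43))) = (88*87)/((11*38)) = 7656/418 = 7656*(1/418) = 348/19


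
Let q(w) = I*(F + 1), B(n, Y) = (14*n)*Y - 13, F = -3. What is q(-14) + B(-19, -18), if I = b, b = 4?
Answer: 4767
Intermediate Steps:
I = 4
B(n, Y) = -13 + 14*Y*n (B(n, Y) = 14*Y*n - 13 = -13 + 14*Y*n)
q(w) = -8 (q(w) = 4*(-3 + 1) = 4*(-2) = -8)
q(-14) + B(-19, -18) = -8 + (-13 + 14*(-18)*(-19)) = -8 + (-13 + 4788) = -8 + 4775 = 4767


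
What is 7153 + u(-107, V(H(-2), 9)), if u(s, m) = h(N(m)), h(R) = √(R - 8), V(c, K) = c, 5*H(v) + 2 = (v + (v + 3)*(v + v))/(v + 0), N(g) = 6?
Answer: 7153 + I*√2 ≈ 7153.0 + 1.4142*I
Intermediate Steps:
H(v) = -⅖ + (v + 2*v*(3 + v))/(5*v) (H(v) = -⅖ + ((v + (v + 3)*(v + v))/(v + 0))/5 = -⅖ + ((v + (3 + v)*(2*v))/v)/5 = -⅖ + ((v + 2*v*(3 + v))/v)/5 = -⅖ + (v + 2*v*(3 + v))/(5*v))
h(R) = √(-8 + R)
u(s, m) = I*√2 (u(s, m) = √(-8 + 6) = √(-2) = I*√2)
7153 + u(-107, V(H(-2), 9)) = 7153 + I*√2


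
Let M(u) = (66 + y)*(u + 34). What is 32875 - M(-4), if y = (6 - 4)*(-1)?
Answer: 30955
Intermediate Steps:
y = -2 (y = 2*(-1) = -2)
M(u) = 2176 + 64*u (M(u) = (66 - 2)*(u + 34) = 64*(34 + u) = 2176 + 64*u)
32875 - M(-4) = 32875 - (2176 + 64*(-4)) = 32875 - (2176 - 256) = 32875 - 1*1920 = 32875 - 1920 = 30955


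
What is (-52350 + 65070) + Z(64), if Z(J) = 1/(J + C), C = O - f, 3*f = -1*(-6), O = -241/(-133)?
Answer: 107954773/8487 ≈ 12720.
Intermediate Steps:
O = 241/133 (O = -241*(-1/133) = 241/133 ≈ 1.8120)
f = 2 (f = (-1*(-6))/3 = (1/3)*6 = 2)
C = -25/133 (C = 241/133 - 1*2 = 241/133 - 2 = -25/133 ≈ -0.18797)
Z(J) = 1/(-25/133 + J) (Z(J) = 1/(J - 25/133) = 1/(-25/133 + J))
(-52350 + 65070) + Z(64) = (-52350 + 65070) + 133/(-25 + 133*64) = 12720 + 133/(-25 + 8512) = 12720 + 133/8487 = 107954773/8487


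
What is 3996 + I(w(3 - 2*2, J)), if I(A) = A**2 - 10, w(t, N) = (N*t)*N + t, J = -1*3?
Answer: 4086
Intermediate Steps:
J = -3
w(t, N) = t + t*N**2 (w(t, N) = t*N**2 + t = t + t*N**2)
I(A) = -10 + A**2
3996 + I(w(3 - 2*2, J)) = 3996 + (-10 + ((3 - 2*2)*(1 + (-3)**2))**2) = 3996 + (-10 + ((3 - 4)*(1 + 9))**2) = 3996 + (-10 + (-1*10)**2) = 3996 + (-10 + (-10)**2) = 3996 + (-10 + 100) = 3996 + 90 = 4086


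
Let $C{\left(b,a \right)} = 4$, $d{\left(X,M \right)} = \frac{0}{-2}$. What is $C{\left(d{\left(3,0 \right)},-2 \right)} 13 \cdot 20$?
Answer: $1040$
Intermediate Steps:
$d{\left(X,M \right)} = 0$ ($d{\left(X,M \right)} = 0 \left(- \frac{1}{2}\right) = 0$)
$C{\left(d{\left(3,0 \right)},-2 \right)} 13 \cdot 20 = 4 \cdot 13 \cdot 20 = 52 \cdot 20 = 1040$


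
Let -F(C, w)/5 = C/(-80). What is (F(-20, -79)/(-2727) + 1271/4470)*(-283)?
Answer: -654976049/8126460 ≈ -80.598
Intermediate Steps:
F(C, w) = C/16 (F(C, w) = -5*C/(-80) = -5*C*(-1)/80 = -(-1)*C/16 = C/16)
(F(-20, -79)/(-2727) + 1271/4470)*(-283) = (((1/16)*(-20))/(-2727) + 1271/4470)*(-283) = (-5/4*(-1/2727) + 1271*(1/4470))*(-283) = (5/10908 + 1271/4470)*(-283) = (2314403/8126460)*(-283) = -654976049/8126460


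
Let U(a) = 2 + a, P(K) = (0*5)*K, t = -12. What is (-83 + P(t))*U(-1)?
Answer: -83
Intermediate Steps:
P(K) = 0 (P(K) = 0*K = 0)
(-83 + P(t))*U(-1) = (-83 + 0)*(2 - 1) = -83*1 = -83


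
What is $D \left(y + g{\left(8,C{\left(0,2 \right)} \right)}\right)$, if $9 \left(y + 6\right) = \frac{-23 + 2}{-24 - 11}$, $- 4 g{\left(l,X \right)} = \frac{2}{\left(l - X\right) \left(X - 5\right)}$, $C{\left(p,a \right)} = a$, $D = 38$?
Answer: $- \frac{20197}{90} \approx -224.41$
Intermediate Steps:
$g{\left(l,X \right)} = - \frac{1}{2 \left(-5 + X\right) \left(l - X\right)}$ ($g{\left(l,X \right)} = - \frac{2 \frac{1}{\left(l - X\right) \left(X - 5\right)}}{4} = - \frac{2 \frac{1}{\left(l - X\right) \left(-5 + X\right)}}{4} = - \frac{2 \frac{1}{\left(-5 + X\right) \left(l - X\right)}}{4} = - \frac{2 \frac{1}{-5 + X} \frac{1}{l - X}}{4} = - \frac{1}{2 \left(-5 + X\right) \left(l - X\right)}$)
$y = - \frac{89}{15}$ ($y = -6 + \frac{\left(-23 + 2\right) \frac{1}{-24 - 11}}{9} = -6 + \frac{\left(-21\right) \frac{1}{-35}}{9} = -6 + \frac{\left(-21\right) \left(- \frac{1}{35}\right)}{9} = -6 + \frac{1}{9} \cdot \frac{3}{5} = -6 + \frac{1}{15} = - \frac{89}{15} \approx -5.9333$)
$D \left(y + g{\left(8,C{\left(0,2 \right)} \right)}\right) = 38 \left(- \frac{89}{15} + \frac{1}{2 \left(2^{2} - 10 + 5 \cdot 8 - 2 \cdot 8\right)}\right) = 38 \left(- \frac{89}{15} + \frac{1}{2 \left(4 - 10 + 40 - 16\right)}\right) = 38 \left(- \frac{89}{15} + \frac{1}{2 \cdot 18}\right) = 38 \left(- \frac{89}{15} + \frac{1}{2} \cdot \frac{1}{18}\right) = 38 \left(- \frac{89}{15} + \frac{1}{36}\right) = 38 \left(- \frac{1063}{180}\right) = - \frac{20197}{90}$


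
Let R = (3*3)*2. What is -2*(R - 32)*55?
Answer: 1540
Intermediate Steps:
R = 18 (R = 9*2 = 18)
-2*(R - 32)*55 = -2*(18 - 32)*55 = -(-28)*55 = -2*(-770) = 1540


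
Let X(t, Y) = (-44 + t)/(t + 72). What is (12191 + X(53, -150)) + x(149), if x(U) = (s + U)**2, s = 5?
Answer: 4488384/125 ≈ 35907.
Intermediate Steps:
X(t, Y) = (-44 + t)/(72 + t)
x(U) = (5 + U)**2
(12191 + X(53, -150)) + x(149) = (12191 + (-44 + 53)/(72 + 53)) + (5 + 149)**2 = (12191 + 9/125) + 154**2 = (12191 + (1/125)*9) + 23716 = (12191 + 9/125) + 23716 = 1523884/125 + 23716 = 4488384/125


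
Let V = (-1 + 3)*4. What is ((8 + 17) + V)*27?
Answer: 891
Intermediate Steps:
V = 8 (V = 2*4 = 8)
((8 + 17) + V)*27 = ((8 + 17) + 8)*27 = (25 + 8)*27 = 33*27 = 891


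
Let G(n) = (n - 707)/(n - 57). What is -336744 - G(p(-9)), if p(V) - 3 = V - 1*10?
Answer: -24583035/73 ≈ -3.3675e+5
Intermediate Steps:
p(V) = -7 + V (p(V) = 3 + (V - 1*10) = 3 + (V - 10) = 3 + (-10 + V) = -7 + V)
G(n) = (-707 + n)/(-57 + n)
-336744 - G(p(-9)) = -336744 - (-707 + (-7 - 9))/(-57 + (-7 - 9)) = -336744 - (-707 - 16)/(-57 - 16) = -336744 - (-723)/(-73) = -336744 - (-1)*(-723)/73 = -336744 - 1*723/73 = -336744 - 723/73 = -24583035/73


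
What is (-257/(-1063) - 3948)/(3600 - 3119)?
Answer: -4196467/511303 ≈ -8.2074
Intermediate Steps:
(-257/(-1063) - 3948)/(3600 - 3119) = (-257*(-1/1063) - 3948)/481 = (257/1063 - 3948)*(1/481) = -4196467/1063*1/481 = -4196467/511303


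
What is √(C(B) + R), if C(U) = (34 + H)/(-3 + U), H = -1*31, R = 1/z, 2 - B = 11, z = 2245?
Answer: 3*I*√559005/4490 ≈ 0.49955*I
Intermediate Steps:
B = -9 (B = 2 - 1*11 = 2 - 11 = -9)
R = 1/2245 ≈ 0.00044543
H = -31
C(U) = 3/(-3 + U) (C(U) = (34 - 31)/(-3 + U) = 3/(-3 + U))
√(C(B) + R) = √(3/(-3 - 9) + 1/2245) = √(3/(-12) + 1/2245) = √(3*(-1/12) + 1/2245) = √(-¼ + 1/2245) = √(-2241/8980) = 3*I*√559005/4490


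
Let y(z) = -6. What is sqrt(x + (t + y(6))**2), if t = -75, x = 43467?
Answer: 2*sqrt(12507) ≈ 223.67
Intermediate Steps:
sqrt(x + (t + y(6))**2) = sqrt(43467 + (-75 - 6)**2) = sqrt(43467 + (-81)**2) = sqrt(43467 + 6561) = sqrt(50028) = 2*sqrt(12507)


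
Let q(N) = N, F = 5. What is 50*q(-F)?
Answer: -250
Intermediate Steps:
50*q(-F) = 50*(-1*5) = 50*(-5) = -250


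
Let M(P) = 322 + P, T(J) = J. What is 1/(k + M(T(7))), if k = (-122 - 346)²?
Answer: 1/219353 ≈ 4.5589e-6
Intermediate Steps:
k = 219024 (k = (-468)² = 219024)
1/(k + M(T(7))) = 1/(219024 + (322 + 7)) = 1/(219024 + 329) = 1/219353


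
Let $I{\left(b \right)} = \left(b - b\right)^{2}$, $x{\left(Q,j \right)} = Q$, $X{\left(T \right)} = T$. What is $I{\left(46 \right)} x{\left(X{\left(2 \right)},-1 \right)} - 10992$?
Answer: $-10992$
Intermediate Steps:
$I{\left(b \right)} = 0$ ($I{\left(b \right)} = 0^{2} = 0$)
$I{\left(46 \right)} x{\left(X{\left(2 \right)},-1 \right)} - 10992 = 0 \cdot 2 - 10992 = 0 - 10992 = -10992$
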